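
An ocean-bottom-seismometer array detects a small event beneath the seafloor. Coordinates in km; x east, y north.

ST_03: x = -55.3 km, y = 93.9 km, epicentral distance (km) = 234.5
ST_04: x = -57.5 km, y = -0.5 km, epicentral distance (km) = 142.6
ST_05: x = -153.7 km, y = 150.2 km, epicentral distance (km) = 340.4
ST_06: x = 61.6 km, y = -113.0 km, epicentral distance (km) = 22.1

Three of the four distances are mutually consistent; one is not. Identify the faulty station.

Solve using three stations at a time. Using ST_03, ST_05, ST_06 (subtract circle equations pairwise → linear system) gives (x, y) ≈ (78.6, -98.6).
Distances from that point to each station vs reported:
  ST_03: calculated 234.5 vs reported 234.5 → residual 0.0 km
  ST_04: calculated 167.8 vs reported 142.6 → residual 25.2 km
  ST_05: calculated 340.4 vs reported 340.4 → residual 0.0 km
  ST_06: calculated 22.3 vs reported 22.1 → residual 0.2 km
ST_03, ST_05, ST_06 are mutually consistent (residuals ≈ 0); ST_04 is off by 25.2 km.

ST_04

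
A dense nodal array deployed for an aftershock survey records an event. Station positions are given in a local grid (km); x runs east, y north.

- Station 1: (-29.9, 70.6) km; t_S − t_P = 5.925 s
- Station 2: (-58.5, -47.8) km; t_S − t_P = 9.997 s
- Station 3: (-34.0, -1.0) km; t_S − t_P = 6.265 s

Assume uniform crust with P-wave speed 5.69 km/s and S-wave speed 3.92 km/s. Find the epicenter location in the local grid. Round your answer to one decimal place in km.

Distance from S−P lag: d = Δt · v_P v_S / (v_P − v_S) = Δt · (5.69·3.92)/(5.69−3.92) ≈ 12.6016·Δt.
So d_Station 1 = 74.66, d_Station 2 = 125.98, d_Station 3 = 78.95 km.
Circle about each station: (x + 29.9)² + (y − 70.6)² = 74.66²; (x + 58.5)² + (y + 47.8)² = 125.98²; (x + 34.0)² + (y + 1.0)² = 78.95².
Subtracting the Station 1 equation from the Station 2 and Station 3 equations removes the quadratic terms:
-57.2 x − 236.8 y = -10468.12
-8.2 x − 143.2 y = -5380.36
Solving the 2×2 system: x ≈ 36.0, y ≈ 35.5 km.

x ≈ 36.0 km, y ≈ 35.5 km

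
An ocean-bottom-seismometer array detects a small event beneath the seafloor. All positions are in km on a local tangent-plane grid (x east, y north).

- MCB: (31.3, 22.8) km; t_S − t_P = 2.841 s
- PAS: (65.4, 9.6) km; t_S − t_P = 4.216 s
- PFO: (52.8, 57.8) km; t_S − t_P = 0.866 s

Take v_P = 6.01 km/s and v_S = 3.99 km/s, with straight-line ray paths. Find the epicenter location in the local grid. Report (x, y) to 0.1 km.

Distance from S−P lag: d = Δt · v_P v_S / (v_P − v_S) = Δt · (6.01·3.99)/(6.01−3.99) ≈ 11.8712·Δt.
So d_MCB = 33.73, d_PAS = 50.05, d_PFO = 10.28 km.
Circle about each station: (x − 31.3)² + (y − 22.8)² = 33.73²; (x − 65.4)² + (y − 9.6)² = 50.05²; (x − 52.8)² + (y − 57.8)² = 10.28².
Subtracting the MCB equation from the PAS and PFO equations removes the quadratic terms:
68.2 x − 26.4 y = 1502.50
43.0 x + 70.0 y = 5661.18
Solving the 2×2 system: x ≈ 43.1, y ≈ 54.4 km.

x ≈ 43.1 km, y ≈ 54.4 km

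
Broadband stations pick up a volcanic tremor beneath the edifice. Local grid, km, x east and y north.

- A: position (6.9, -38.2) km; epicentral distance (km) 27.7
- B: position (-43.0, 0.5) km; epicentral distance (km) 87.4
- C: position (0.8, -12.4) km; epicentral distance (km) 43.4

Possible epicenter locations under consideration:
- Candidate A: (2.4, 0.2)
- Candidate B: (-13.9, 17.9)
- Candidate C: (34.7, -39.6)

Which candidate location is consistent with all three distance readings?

For each candidate, compare |candidate − station| to the reported distance:
Candidate A: residuals A 11.0, B 42.0, C 30.7 → max 42.0 km
Candidate B: residuals A 32.1, B 53.5, C 9.7 → max 53.5 km
Candidate C: residuals A 0.1, B 0.0, C 0.1 → max 0.1 km
Only Candidate C has all residuals ≈ 0.

Candidate C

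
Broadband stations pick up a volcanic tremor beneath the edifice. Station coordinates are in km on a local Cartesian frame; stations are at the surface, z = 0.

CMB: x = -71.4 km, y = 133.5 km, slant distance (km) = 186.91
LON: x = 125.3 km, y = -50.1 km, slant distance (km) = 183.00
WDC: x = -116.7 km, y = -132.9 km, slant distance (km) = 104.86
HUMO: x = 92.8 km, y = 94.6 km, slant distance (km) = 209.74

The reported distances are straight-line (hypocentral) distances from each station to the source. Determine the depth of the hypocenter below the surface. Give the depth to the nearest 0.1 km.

Each station gives a sphere (x−x_i)² + (y−y_i)² + z² = d_i² (stations at z=0).
Subtracting the CMB sphere from LON and WDC: z² cancels, leaving linear equations in x and y:
393.4 x − 367.2 y = -3263.76
-90.6 x − 532.8 y = 32300.82
Solving: x ≈ -55.996, y ≈ -51.103 km (keep extra digits for the depth step; rounded: -56.0, -51.1).
Then from the CMB sphere: z² = 186.91² − (x + 71.4)² − (y − 133.5)² with x = -55.996, y = -51.103, so z ≈ 24.896 ≈ 24.9 km.
Check against HUMO (with the unrounded solution): distance 209.74 ≈ 209.74 km. ✓

24.9 km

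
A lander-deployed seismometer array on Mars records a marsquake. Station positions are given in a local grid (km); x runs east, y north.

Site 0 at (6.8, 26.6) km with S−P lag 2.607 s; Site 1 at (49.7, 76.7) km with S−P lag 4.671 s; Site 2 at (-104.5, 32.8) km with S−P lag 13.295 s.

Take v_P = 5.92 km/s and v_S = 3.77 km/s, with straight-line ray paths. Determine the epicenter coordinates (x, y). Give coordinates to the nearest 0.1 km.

Distance from S−P lag: d = Δt · v_P v_S / (v_P − v_S) = Δt · (5.92·3.77)/(5.92−3.77) ≈ 10.3807·Δt.
So d_Site 0 = 27.06, d_Site 1 = 48.49, d_Site 2 = 138.01 km.
Circle about each station: (x − 6.8)² + (y − 26.6)² = 27.06²; (x − 49.7)² + (y − 76.7)² = 48.49²; (x + 104.5)² + (y − 32.8)² = 138.01².
Subtracting pairs of circle equations eliminates x²+y² and gives linear equations (the radical axes):
85.8 x + 100.2 y = 5980.14
-222.6 x + 12.4 y = -7072.23
Solving the 2×2 system: x ≈ 33.5, y ≈ 31.0 km.
Check against Site 0 (with the unrounded x, y): √((x − 6.8)²+(y − 26.6)²) = 27.06 ≈ 27.06 km. ✓

(33.5, 31.0)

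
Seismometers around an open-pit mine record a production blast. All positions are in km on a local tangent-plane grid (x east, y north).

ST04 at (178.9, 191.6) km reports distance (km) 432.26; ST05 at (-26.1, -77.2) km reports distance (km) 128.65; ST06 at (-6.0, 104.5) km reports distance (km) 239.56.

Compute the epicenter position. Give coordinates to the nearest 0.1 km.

-154.6 km east, -83.4 km north

Circle about each station: (x − 178.9)² + (y − 191.6)² = 432.26²; (x + 26.1)² + (y + 77.2)² = 128.65²; (x + 6.0)² + (y − 104.5)² = 239.56².
Subtracting the ST04 equation from the ST05 and ST06 equations removes the quadratic terms:
-410.0 x − 537.6 y = 108223.17
-369.8 x − 174.2 y = 71700.19
Solving the 2×2 system: x ≈ -154.6, y ≈ -83.4 km.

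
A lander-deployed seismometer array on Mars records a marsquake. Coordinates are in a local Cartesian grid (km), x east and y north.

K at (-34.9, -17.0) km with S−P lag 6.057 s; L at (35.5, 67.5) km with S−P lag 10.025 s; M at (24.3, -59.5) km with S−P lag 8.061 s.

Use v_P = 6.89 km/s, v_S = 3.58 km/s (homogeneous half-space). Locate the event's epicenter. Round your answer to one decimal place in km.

Distance from S−P lag: d = Δt · v_P v_S / (v_P − v_S) = Δt · (6.89·3.58)/(6.89−3.58) ≈ 7.4520·Δt.
So d_K = 45.14, d_L = 74.71, d_M = 60.07 km.
Circle about each station: (x + 34.9)² + (y + 17.0)² = 45.14²; (x − 35.5)² + (y − 67.5)² = 74.71²; (x − 24.3)² + (y + 59.5)² = 60.07².
Subtracting the K equation from the L and M equations removes the quadratic terms:
140.8 x + 169.0 y = 765.53
118.4 x − 85.0 y = 1052.94
Solving the 2×2 system: x ≈ 7.6, y ≈ -1.8 km.
Check against K (with the unrounded x, y): √((x + 34.9)²+(y + 17.0)²) = 45.14 ≈ 45.14 km. ✓

x ≈ 7.6 km, y ≈ -1.8 km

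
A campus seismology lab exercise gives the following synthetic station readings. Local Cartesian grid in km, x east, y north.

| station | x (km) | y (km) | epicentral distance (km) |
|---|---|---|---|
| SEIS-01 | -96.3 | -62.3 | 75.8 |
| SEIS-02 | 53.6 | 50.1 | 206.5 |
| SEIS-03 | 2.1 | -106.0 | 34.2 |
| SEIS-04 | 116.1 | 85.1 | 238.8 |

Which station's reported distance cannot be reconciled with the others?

SEIS-02

Solve using three stations at a time. Using SEIS-01, SEIS-03, SEIS-04 (subtract circle equations pairwise → linear system) gives (x, y) ≈ (-31.9, -102.3).
Distances from that point to each station vs reported:
  SEIS-01: calculated 75.8 vs reported 75.8 → residual 0.0 km
  SEIS-02: calculated 174.8 vs reported 206.5 → residual 31.7 km
  SEIS-03: calculated 34.2 vs reported 34.2 → residual 0.0 km
  SEIS-04: calculated 238.8 vs reported 238.8 → residual 0.0 km
SEIS-01, SEIS-03, SEIS-04 are mutually consistent (residuals ≈ 0); SEIS-02 is off by 31.7 km.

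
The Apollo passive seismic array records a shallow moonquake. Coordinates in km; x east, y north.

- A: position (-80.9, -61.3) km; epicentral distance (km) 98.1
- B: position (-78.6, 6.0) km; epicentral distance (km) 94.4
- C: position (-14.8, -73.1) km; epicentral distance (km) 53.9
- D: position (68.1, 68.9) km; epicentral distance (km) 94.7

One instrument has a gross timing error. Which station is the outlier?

D

Solve using three stations at a time. Using A, B, C (subtract circle equations pairwise → linear system) gives (x, y) ≈ (10.4, -25.4).
Distances from that point to each station vs reported:
  A: calculated 98.1 vs reported 98.1 → residual 0.0 km
  B: calculated 94.4 vs reported 94.4 → residual 0.0 km
  C: calculated 53.9 vs reported 53.9 → residual 0.0 km
  D: calculated 110.6 vs reported 94.7 → residual 15.9 km
A, B, C are mutually consistent (residuals ≈ 0); D is off by 15.9 km.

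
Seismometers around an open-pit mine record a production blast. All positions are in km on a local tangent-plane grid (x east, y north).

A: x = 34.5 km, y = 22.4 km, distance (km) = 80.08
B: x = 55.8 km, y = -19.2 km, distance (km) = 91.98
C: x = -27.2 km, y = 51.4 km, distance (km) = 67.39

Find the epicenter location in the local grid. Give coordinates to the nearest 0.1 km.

Circle about each station: (x − 34.5)² + (y − 22.4)² = 80.08²; (x − 55.8)² + (y + 19.2)² = 91.98²; (x + 27.2)² + (y − 51.4)² = 67.39².
Subtracting the A equation from the B and C equations removes the quadratic terms:
42.6 x − 83.2 y = -257.24
-123.4 x + 58.0 y = 3561.18
Solving the 2×2 system: x ≈ -36.1, y ≈ -15.4 km.

x ≈ -36.1 km, y ≈ -15.4 km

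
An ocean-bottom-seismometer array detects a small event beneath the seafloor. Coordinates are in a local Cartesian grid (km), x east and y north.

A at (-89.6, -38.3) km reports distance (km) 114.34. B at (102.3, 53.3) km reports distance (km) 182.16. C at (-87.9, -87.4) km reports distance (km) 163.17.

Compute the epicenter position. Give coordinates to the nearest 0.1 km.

Circle about each station: (x + 89.6)² + (y + 38.3)² = 114.34²; (x − 102.3)² + (y − 53.3)² = 182.16²; (x + 87.9)² + (y + 87.4)² = 163.17².
Subtracting pairs of circle equations eliminates x²+y² and gives linear equations (the radical axes):
383.8 x + 183.2 y = -16297.50
3.4 x − 98.2 y = -7680.69
Solving the 2×2 system: x ≈ -78.5, y ≈ 75.5 km.
Check against A (with the unrounded x, y): √((x + 89.6)²+(y + 38.3)²) = 114.34 ≈ 114.34 km. ✓

(-78.5, 75.5)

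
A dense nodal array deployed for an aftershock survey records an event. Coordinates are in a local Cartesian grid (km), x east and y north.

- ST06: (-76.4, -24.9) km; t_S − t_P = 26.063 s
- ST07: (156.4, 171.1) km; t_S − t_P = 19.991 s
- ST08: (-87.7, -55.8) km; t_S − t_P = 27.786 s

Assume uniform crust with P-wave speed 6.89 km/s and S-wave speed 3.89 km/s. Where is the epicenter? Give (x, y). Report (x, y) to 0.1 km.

Distance from S−P lag: d = Δt · v_P v_S / (v_P − v_S) = Δt · (6.89·3.89)/(6.89−3.89) ≈ 8.9340·Δt.
So d_ST06 = 232.85, d_ST07 = 178.60, d_ST08 = 248.24 km.
Circle about each station: (x + 76.4)² + (y + 24.9)² = 232.85²; (x − 156.4)² + (y − 171.1)² = 178.60²; (x + 87.7)² + (y + 55.8)² = 248.24².
Subtracting the ST06 equation from the ST07 and ST08 equations removes the quadratic terms:
465.6 x + 392.0 y = 69600.36
-22.6 x − 61.8 y = -3056.02
Solving the 2×2 system: x ≈ 155.8, y ≈ -7.5 km.

(155.8, -7.5)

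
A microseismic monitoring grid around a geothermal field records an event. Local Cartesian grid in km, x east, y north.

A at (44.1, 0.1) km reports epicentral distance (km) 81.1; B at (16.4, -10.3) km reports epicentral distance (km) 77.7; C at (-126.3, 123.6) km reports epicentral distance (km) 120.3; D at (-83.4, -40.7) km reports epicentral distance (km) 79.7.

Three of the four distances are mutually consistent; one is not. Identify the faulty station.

A

Solve using three stations at a time. Using B, C, D (subtract circle equations pairwise → linear system) gives (x, y) ≈ (-49.2, 31.3).
Distances from that point to each station vs reported:
  A: calculated 98.4 vs reported 81.1 → residual 17.3 km
  B: calculated 77.7 vs reported 77.7 → residual 0.0 km
  C: calculated 120.3 vs reported 120.3 → residual 0.0 km
  D: calculated 79.7 vs reported 79.7 → residual 0.0 km
B, C, D are mutually consistent (residuals ≈ 0); A is off by 17.3 km.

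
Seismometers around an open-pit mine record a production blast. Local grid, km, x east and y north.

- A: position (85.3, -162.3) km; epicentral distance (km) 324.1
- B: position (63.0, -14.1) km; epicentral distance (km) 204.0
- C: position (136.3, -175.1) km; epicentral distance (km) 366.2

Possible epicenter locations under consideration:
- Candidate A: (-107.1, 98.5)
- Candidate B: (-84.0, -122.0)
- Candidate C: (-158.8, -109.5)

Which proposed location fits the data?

For each candidate, compare |candidate − station| to the reported distance:
Candidate A: residuals A 0.0, B 0.0, C 0.0 → max 0.0 km
Candidate B: residuals A 150.1, B 21.7, C 139.6 → max 150.1 km
Candidate C: residuals A 74.4, B 37.4, C 63.9 → max 74.4 km
Only Candidate A has all residuals ≈ 0.

Candidate A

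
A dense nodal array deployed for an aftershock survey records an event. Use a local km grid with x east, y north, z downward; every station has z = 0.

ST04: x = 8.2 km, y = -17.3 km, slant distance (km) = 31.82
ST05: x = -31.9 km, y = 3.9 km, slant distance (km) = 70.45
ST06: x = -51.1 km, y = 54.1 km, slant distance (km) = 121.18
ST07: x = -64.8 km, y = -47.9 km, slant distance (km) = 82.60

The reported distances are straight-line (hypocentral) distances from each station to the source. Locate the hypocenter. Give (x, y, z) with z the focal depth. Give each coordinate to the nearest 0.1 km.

Each station gives a sphere (x−x_i)² + (y−y_i)² + z² = d_i² (stations at z=0).
Subtracting the ST04 sphere from ST05 and ST06: z² cancels, leaving linear equations in x and y:
-80.2 x + 42.4 y = -3284.40
-118.6 x + 142.8 y = -8500.59
Solving: x ≈ 16.904, y ≈ -45.489 km (keep extra digits for the depth step; rounded: 16.9, -45.5).
Then from the ST04 sphere: z² = 31.82² − (x − 8.2)² − (y + 17.3)² with x = 16.904, y = -45.489, so z ≈ 11.922 ≈ 11.9 km.
Check against ST07 (with the unrounded solution): distance 82.60 ≈ 82.60 km. ✓

x ≈ 16.9 km, y ≈ -45.5 km, depth ≈ 11.9 km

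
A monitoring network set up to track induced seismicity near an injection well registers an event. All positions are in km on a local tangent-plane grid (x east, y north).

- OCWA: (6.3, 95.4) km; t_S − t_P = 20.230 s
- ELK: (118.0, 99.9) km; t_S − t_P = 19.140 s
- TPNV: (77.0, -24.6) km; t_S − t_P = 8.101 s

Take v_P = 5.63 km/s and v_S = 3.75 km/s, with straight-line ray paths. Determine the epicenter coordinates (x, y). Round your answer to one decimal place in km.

Distance from S−P lag: d = Δt · v_P v_S / (v_P − v_S) = Δt · (5.63·3.75)/(5.63−3.75) ≈ 11.2301·Δt.
So d_OCWA = 227.18, d_ELK = 214.94, d_TPNV = 90.97 km.
Circle about each station: (x − 6.3)² + (y − 95.4)² = 227.18²; (x − 118.0)² + (y − 99.9)² = 214.94²; (x − 77.0)² + (y + 24.6)² = 90.97².
Subtracting the OCWA equation from the ELK and TPNV equations removes the quadratic terms:
223.4 x + 9.0 y = 20174.71
141.4 x − 240.0 y = 40728.52
Solving the 2×2 system: x ≈ 94.9, y ≈ -113.8 km.
Check against OCWA (with the unrounded x, y): √((x − 6.3)²+(y − 95.4)²) = 227.18 ≈ 227.18 km. ✓

94.9 km east, -113.8 km north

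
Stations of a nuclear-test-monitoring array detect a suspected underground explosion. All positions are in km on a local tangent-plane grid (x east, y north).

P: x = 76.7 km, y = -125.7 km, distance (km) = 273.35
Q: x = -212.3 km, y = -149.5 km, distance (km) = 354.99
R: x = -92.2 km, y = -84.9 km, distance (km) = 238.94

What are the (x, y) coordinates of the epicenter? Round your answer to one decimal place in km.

Circle about each station: (x − 76.7)² + (y + 125.7)² = 273.35²; (x + 212.3)² + (y + 149.5)² = 354.99²; (x + 92.2)² + (y + 84.9)² = 238.94².
Subtracting the P equation from the Q and R equations removes the quadratic terms:
-578.0 x − 47.6 y = -5559.52
-337.8 x + 81.6 y = 11653.37
Solving the 2×2 system: x ≈ -1.6, y ≈ 136.2 km.

(-1.6, 136.2)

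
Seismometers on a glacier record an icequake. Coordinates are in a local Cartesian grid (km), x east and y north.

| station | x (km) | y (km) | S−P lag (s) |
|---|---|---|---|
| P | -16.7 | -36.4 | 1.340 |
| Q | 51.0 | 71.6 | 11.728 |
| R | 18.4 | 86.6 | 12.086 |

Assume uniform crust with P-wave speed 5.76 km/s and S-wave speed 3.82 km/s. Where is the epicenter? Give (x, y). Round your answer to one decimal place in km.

-7.0 km east, -48.1 km north

Distance from S−P lag: d = Δt · v_P v_S / (v_P − v_S) = Δt · (5.76·3.82)/(5.76−3.82) ≈ 11.3419·Δt.
So d_P = 15.20, d_Q = 133.02, d_R = 137.08 km.
Circle about each station: (x + 16.7)² + (y + 36.4)² = 15.20²; (x − 51.0)² + (y − 71.6)² = 133.02²; (x − 18.4)² + (y − 86.6)² = 137.08².
Subtracting the P equation from the Q and R equations removes the quadratic terms:
135.4 x + 216.0 y = -11339.57
70.2 x + 246.0 y = -12325.62
Solving the 2×2 system: x ≈ -7.0, y ≈ -48.1 km.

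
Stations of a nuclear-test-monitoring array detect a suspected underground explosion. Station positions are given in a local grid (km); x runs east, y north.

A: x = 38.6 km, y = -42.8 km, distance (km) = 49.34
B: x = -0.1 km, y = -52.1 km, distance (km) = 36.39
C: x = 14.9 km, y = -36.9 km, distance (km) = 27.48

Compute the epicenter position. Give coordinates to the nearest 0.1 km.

Circle about each station: (x − 38.6)² + (y + 42.8)² = 49.34²; (x + 0.1)² + (y + 52.1)² = 36.39²; (x − 14.9)² + (y + 36.9)² = 27.48².
Subtracting the A equation from the B and C equations removes the quadratic terms:
-77.4 x − 18.6 y = 502.82
-47.4 x + 11.8 y = -58.89
Solving the 2×2 system: x ≈ -2.7, y ≈ -15.8 km.
Check against A (with the unrounded x, y): √((x − 38.6)²+(y + 42.8)²) = 49.33 ≈ 49.34 km. ✓

x ≈ -2.7 km, y ≈ -15.8 km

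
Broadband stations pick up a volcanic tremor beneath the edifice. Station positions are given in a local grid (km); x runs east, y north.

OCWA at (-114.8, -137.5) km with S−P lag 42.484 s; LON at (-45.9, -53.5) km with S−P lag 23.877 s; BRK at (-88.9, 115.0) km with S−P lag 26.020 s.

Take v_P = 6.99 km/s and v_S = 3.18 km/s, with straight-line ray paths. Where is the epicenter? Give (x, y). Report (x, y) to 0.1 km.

Distance from S−P lag: d = Δt · v_P v_S / (v_P − v_S) = Δt · (6.99·3.18)/(6.99−3.18) ≈ 5.8342·Δt.
So d_OCWA = 247.86, d_LON = 139.30, d_BRK = 151.81 km.
Circle about each station: (x + 114.8)² + (y + 137.5)² = 247.86²; (x + 45.9)² + (y + 53.5)² = 139.30²; (x + 88.9)² + (y − 115.0)² = 151.81².
Subtracting the OCWA equation from the LON and BRK equations removes the quadratic terms:
137.8 x + 168.0 y = 14913.86
51.8 x + 505.0 y = 27431.22
Solving the 2×2 system: x ≈ 48.0, y ≈ 49.4 km.

(48.0, 49.4)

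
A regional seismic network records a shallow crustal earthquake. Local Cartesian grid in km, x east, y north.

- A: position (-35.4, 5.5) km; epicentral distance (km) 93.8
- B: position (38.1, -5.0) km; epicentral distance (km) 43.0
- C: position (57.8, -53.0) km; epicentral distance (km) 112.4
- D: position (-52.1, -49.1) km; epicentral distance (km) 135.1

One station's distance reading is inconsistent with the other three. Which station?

Solve using three stations at a time. Using A, B, D (subtract circle equations pairwise → linear system) gives (x, y) ≈ (53.6, 35.0).
Distances from that point to each station vs reported:
  A: calculated 93.8 vs reported 93.8 → residual 0.0 km
  B: calculated 42.9 vs reported 43.0 → residual 0.1 km
  C: calculated 88.1 vs reported 112.4 → residual 24.3 km
  D: calculated 135.1 vs reported 135.1 → residual 0.0 km
A, B, D are mutually consistent (residuals ≈ 0); C is off by 24.3 km.

C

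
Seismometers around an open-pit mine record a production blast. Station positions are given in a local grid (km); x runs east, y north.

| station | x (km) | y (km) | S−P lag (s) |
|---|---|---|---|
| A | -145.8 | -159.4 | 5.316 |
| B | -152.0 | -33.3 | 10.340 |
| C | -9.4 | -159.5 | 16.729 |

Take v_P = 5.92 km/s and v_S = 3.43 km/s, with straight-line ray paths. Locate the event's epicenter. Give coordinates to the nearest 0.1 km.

Distance from S−P lag: d = Δt · v_P v_S / (v_P − v_S) = Δt · (5.92·3.43)/(5.92−3.43) ≈ 8.1549·Δt.
So d_A = 43.35, d_B = 84.32, d_C = 136.42 km.
Circle about each station: (x + 145.8)² + (y + 159.4)² = 43.35²; (x + 152.0)² + (y + 33.3)² = 84.32²; (x + 9.4)² + (y + 159.5)² = 136.42².
Subtracting pairs of circle equations eliminates x²+y² and gives linear equations (the radical axes):
-12.4 x + 252.2 y = -27683.75
272.8 x − 0.2 y = -37868.58
Solving the 2×2 system: x ≈ -138.9, y ≈ -116.6 km.

-138.9 km east, -116.6 km north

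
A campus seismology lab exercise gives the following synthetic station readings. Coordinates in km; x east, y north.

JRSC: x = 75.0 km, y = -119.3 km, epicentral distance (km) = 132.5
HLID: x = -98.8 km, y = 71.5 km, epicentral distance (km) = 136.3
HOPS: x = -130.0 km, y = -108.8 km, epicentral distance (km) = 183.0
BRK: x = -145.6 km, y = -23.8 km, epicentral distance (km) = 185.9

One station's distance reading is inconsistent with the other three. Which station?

BRK

Solve using three stations at a time. Using JRSC, HLID, HOPS (subtract circle equations pairwise → linear system) gives (x, y) ≈ (17.2, -0.1).
Distances from that point to each station vs reported:
  JRSC: calculated 132.5 vs reported 132.5 → residual 0.0 km
  HLID: calculated 136.3 vs reported 136.3 → residual 0.0 km
  HOPS: calculated 183.0 vs reported 183.0 → residual 0.0 km
  BRK: calculated 164.5 vs reported 185.9 → residual 21.4 km
JRSC, HLID, HOPS are mutually consistent (residuals ≈ 0); BRK is off by 21.4 km.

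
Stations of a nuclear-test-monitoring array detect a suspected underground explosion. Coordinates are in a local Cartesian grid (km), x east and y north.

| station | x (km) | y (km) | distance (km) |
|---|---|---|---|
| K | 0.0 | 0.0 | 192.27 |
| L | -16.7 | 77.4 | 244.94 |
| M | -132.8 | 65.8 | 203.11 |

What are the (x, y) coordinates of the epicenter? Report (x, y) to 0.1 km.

-134.6 km east, -137.3 km north

Circle about each station: x² + y² = 192.27²; (x + 16.7)² + (y − 77.4)² = 244.94²; (x + 132.8)² + (y − 65.8)² = 203.11².
Subtracting pairs of circle equations eliminates x²+y² and gives linear equations (the radical axes):
-33.4 x + 154.8 y = -16758.20
-265.6 x + 131.6 y = 17679.56
Solving the 2×2 system: x ≈ -134.6, y ≈ -137.3 km.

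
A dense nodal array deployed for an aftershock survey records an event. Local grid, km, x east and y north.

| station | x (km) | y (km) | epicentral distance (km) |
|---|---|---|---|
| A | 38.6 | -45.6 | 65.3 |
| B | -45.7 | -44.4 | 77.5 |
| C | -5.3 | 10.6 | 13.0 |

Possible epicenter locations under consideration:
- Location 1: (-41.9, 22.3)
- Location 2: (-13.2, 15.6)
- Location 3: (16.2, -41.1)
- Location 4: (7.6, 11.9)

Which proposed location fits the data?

For each candidate, compare |candidate − station| to the reported distance:
Location 1: residuals A 40.0, B 10.7, C 25.4 → max 40.0 km
Location 2: residuals A 14.9, B 9.3, C 3.7 → max 14.9 km
Location 3: residuals A 42.5, B 15.5, C 43.0 → max 43.0 km
Location 4: residuals A 0.0, B 0.0, C 0.0 → max 0.0 km
Only Location 4 has all residuals ≈ 0.

Location 4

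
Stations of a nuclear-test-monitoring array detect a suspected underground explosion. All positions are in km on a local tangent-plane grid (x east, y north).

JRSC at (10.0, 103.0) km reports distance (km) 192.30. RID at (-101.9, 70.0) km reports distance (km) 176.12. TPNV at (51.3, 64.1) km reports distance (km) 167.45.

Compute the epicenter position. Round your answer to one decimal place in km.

Circle about each station: (x − 10.0)² + (y − 103.0)² = 192.30²; (x + 101.9)² + (y − 70.0)² = 176.12²; (x − 51.3)² + (y − 64.1)² = 167.45².
Subtracting the JRSC equation from the RID and TPNV equations removes the quadratic terms:
-223.8 x − 66.0 y = 10535.65
82.6 x − 77.8 y = 4971.29
Solving the 2×2 system: x ≈ -21.5, y ≈ -86.7 km.

(-21.5, -86.7)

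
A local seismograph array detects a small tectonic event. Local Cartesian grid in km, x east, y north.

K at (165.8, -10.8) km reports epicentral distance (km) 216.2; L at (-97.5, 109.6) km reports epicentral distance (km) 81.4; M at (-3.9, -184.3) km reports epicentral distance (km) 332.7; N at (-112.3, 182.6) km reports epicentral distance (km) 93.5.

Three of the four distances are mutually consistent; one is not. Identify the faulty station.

K

Solve using three stations at a time. Using L, M, N (subtract circle equations pairwise → linear system) gives (x, y) ≈ (-25.6, 147.7).
Distances from that point to each station vs reported:
  K: calculated 248.5 vs reported 216.2 → residual 32.3 km
  L: calculated 81.4 vs reported 81.4 → residual 0.0 km
  M: calculated 332.7 vs reported 332.7 → residual 0.0 km
  N: calculated 93.5 vs reported 93.5 → residual 0.0 km
L, M, N are mutually consistent (residuals ≈ 0); K is off by 32.3 km.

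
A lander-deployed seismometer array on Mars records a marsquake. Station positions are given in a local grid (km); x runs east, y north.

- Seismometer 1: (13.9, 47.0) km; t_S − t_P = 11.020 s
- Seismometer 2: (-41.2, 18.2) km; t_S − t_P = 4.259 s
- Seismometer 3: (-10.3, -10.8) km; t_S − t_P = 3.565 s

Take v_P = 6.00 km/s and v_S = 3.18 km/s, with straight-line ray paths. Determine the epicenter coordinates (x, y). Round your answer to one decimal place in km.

Distance from S−P lag: d = Δt · v_P v_S / (v_P − v_S) = Δt · (6.00·3.18)/(6.00−3.18) ≈ 6.7660·Δt.
So d_Seismometer 1 = 74.56, d_Seismometer 2 = 28.82, d_Seismometer 3 = 24.12 km.
Circle about each station: (x − 13.9)² + (y − 47.0)² = 74.56²; (x + 41.2)² + (y − 18.2)² = 28.82²; (x + 10.3)² + (y + 10.8)² = 24.12².
Subtracting the Seismometer 1 equation from the Seismometer 2 and Seismometer 3 equations removes the quadratic terms:
-110.2 x − 57.6 y = 4355.07
-48.4 x − 115.6 y = 2797.94
Solving the 2×2 system: x ≈ -34.4, y ≈ -9.8 km.

(-34.4, -9.8)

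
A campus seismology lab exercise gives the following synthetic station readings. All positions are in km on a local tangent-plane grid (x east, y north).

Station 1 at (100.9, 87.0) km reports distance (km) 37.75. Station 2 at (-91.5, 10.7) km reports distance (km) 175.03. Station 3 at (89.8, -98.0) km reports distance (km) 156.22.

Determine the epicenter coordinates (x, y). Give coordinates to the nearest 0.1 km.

(77.1, 57.7)

Circle about each station: (x − 100.9)² + (y − 87.0)² = 37.75²; (x + 91.5)² + (y − 10.7)² = 175.03²; (x − 89.8)² + (y + 98.0)² = 156.22².
Subtracting the Station 1 equation from the Station 2 and Station 3 equations removes the quadratic terms:
-384.8 x − 152.6 y = -38473.51
-22.2 x − 370.0 y = -23061.40
Solving the 2×2 system: x ≈ 77.1, y ≈ 57.7 km.
Check against Station 1 (with the unrounded x, y): √((x − 100.9)²+(y − 87.0)²) = 37.75 ≈ 37.75 km. ✓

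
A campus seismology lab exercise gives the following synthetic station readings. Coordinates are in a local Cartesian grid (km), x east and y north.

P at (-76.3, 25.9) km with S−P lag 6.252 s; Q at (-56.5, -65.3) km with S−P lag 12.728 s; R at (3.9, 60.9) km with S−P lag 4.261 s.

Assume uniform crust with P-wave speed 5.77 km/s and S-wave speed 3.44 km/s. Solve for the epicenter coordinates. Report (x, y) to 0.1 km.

Distance from S−P lag: d = Δt · v_P v_S / (v_P − v_S) = Δt · (5.77·3.44)/(5.77−3.44) ≈ 8.5188·Δt.
So d_P = 53.26, d_Q = 108.43, d_R = 36.30 km.
Circle about each station: (x + 76.3)² + (y − 25.9)² = 53.26²; (x + 56.5)² + (y + 65.3)² = 108.43²; (x − 3.9)² + (y − 60.9)² = 36.30².
Subtracting the P equation from the Q and R equations removes the quadratic terms:
39.6 x − 182.4 y = -7956.60
160.4 x + 70.0 y = -1249.54
Solving the 2×2 system: x ≈ -24.5, y ≈ 38.3 km.

-24.5 km east, 38.3 km north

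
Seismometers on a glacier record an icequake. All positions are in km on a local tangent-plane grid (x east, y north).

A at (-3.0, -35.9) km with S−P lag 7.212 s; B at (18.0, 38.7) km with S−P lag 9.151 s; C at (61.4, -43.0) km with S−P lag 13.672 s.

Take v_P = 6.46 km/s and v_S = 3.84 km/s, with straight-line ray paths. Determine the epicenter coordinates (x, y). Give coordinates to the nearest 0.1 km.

x ≈ -60.2 km, y ≈ 1.4 km

Distance from S−P lag: d = Δt · v_P v_S / (v_P − v_S) = Δt · (6.46·3.84)/(6.46−3.84) ≈ 9.4681·Δt.
So d_A = 68.28, d_B = 86.64, d_C = 129.45 km.
Circle about each station: (x + 3.0)² + (y + 35.9)² = 68.28²; (x − 18.0)² + (y − 38.7)² = 86.64²; (x − 61.4)² + (y + 43.0)² = 129.45².
Subtracting pairs of circle equations eliminates x²+y² and gives linear equations (the radical axes):
42.0 x + 149.2 y = -2320.45
128.8 x − 14.2 y = -7773.99
Solving the 2×2 system: x ≈ -60.2, y ≈ 1.4 km.
Check against A (with the unrounded x, y): √((x + 3.0)²+(y + 35.9)²) = 68.29 ≈ 68.28 km. ✓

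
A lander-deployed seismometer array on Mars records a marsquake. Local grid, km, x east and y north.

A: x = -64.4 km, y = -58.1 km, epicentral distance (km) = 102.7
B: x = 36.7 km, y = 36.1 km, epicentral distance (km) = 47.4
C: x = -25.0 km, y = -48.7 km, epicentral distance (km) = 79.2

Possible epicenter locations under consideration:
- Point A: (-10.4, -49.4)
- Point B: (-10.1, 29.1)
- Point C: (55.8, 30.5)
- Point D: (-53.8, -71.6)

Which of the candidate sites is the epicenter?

Point B

For each candidate, compare |candidate − station| to the reported distance:
Point A: residuals A 48.0, B 50.2, C 64.6 → max 64.6 km
Point B: residuals A 0.0, B 0.1, C 0.0 → max 0.1 km
Point C: residuals A 46.6, B 27.5, C 33.9 → max 46.6 km
Point D: residuals A 85.5, B 93.3, C 42.4 → max 93.3 km
Only Point B has all residuals ≈ 0.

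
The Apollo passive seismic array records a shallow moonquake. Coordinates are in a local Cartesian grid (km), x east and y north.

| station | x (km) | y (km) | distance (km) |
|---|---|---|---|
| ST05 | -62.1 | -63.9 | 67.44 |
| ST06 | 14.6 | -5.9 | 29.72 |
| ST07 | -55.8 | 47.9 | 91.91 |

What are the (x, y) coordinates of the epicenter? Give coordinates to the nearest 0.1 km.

x ≈ -4.7 km, y ≈ -28.5 km

Circle about each station: (x + 62.1)² + (y + 63.9)² = 67.44²; (x − 14.6)² + (y + 5.9)² = 29.72²; (x + 55.8)² + (y − 47.9)² = 91.91².
Subtracting the ST05 equation from the ST06 and ST07 equations removes the quadratic terms:
153.4 x + 116.0 y = -4026.77
12.6 x + 223.6 y = -6430.86
Solving the 2×2 system: x ≈ -4.7, y ≈ -28.5 km.
Check against ST05 (with the unrounded x, y): √((x + 62.1)²+(y + 63.9)²) = 67.44 ≈ 67.44 km. ✓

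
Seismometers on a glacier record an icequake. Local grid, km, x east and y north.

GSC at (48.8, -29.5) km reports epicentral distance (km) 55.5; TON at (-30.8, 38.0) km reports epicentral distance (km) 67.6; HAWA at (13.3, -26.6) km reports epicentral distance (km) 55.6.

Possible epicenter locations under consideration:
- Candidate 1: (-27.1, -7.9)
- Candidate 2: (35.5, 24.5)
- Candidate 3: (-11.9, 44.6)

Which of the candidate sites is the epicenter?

Candidate 2

For each candidate, compare |candidate − station| to the reported distance:
Candidate 1: residuals GSC 23.4, TON 21.6, HAWA 11.1 → max 23.4 km
Candidate 2: residuals GSC 0.1, TON 0.1, HAWA 0.1 → max 0.1 km
Candidate 3: residuals GSC 40.3, TON 47.6, HAWA 19.9 → max 47.6 km
Only Candidate 2 has all residuals ≈ 0.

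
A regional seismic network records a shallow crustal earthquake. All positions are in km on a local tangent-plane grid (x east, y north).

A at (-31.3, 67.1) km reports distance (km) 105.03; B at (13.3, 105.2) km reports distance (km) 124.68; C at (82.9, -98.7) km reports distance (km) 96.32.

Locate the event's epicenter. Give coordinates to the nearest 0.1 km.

29.7 km east, -18.4 km north

Circle about each station: (x + 31.3)² + (y − 67.1)² = 105.03²; (x − 13.3)² + (y − 105.2)² = 124.68²; (x − 82.9)² + (y + 98.7)² = 96.32².
Subtracting the A equation from the B and C equations removes the quadratic terms:
89.2 x + 76.2 y = 1248.03
228.4 x − 331.6 y = 12885.76
Solving the 2×2 system: x ≈ 29.7, y ≈ -18.4 km.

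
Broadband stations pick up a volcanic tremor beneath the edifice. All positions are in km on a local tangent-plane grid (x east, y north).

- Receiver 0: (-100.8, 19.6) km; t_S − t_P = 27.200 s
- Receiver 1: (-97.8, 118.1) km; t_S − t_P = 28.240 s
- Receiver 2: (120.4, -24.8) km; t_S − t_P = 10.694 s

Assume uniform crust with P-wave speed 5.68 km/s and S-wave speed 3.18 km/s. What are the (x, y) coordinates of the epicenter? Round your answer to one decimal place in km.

Distance from S−P lag: d = Δt · v_P v_S / (v_P − v_S) = Δt · (5.68·3.18)/(5.68−3.18) ≈ 7.2250·Δt.
So d_Receiver 0 = 196.52, d_Receiver 1 = 204.03, d_Receiver 2 = 77.26 km.
Circle about each station: (x + 100.8)² + (y − 19.6)² = 196.52²; (x + 97.8)² + (y − 118.1)² = 204.03²; (x − 120.4)² + (y + 24.8)² = 77.26².
Subtracting pairs of circle equations eliminates x²+y² and gives linear equations (the radical axes):
6.0 x + 197.0 y = 9959.52
442.4 x − 88.8 y = 37217.40
Solving the 2×2 system: x ≈ 93.7, y ≈ 47.7 km.
Check against Receiver 0 (with the unrounded x, y): √((x + 100.8)²+(y − 19.6)²) = 196.52 ≈ 196.52 km. ✓

(93.7, 47.7)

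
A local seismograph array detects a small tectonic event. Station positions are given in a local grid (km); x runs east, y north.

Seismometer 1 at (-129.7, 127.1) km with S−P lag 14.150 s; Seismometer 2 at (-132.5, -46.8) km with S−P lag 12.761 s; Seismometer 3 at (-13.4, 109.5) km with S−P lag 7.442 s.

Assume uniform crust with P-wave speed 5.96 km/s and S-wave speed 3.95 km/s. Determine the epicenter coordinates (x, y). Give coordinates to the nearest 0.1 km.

Distance from S−P lag: d = Δt · v_P v_S / (v_P − v_S) = Δt · (5.96·3.95)/(5.96−3.95) ≈ 11.7124·Δt.
So d_Seismometer 1 = 165.73, d_Seismometer 2 = 149.46, d_Seismometer 3 = 87.16 km.
Circle about each station: (x + 129.7)² + (y − 127.1)² = 165.73²; (x + 132.5)² + (y + 46.8)² = 149.46²; (x + 13.4)² + (y − 109.5)² = 87.16².
Subtracting the Seismometer 1 equation from the Seismometer 2 and Seismometer 3 equations removes the quadratic terms:
-5.6 x − 347.8 y = -8101.87
232.6 x − 35.2 y = -937.12
Solving the 2×2 system: x ≈ -0.5, y ≈ 23.3 km.

-0.5 km east, 23.3 km north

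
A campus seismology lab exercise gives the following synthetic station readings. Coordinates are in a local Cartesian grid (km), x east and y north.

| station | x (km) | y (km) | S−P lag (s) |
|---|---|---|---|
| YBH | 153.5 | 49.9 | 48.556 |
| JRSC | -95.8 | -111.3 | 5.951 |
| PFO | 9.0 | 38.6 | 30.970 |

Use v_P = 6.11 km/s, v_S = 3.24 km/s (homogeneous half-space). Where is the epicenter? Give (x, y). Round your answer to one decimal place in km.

x ≈ -136.3 km, y ≈ -118.0 km

Distance from S−P lag: d = Δt · v_P v_S / (v_P − v_S) = Δt · (6.11·3.24)/(6.11−3.24) ≈ 6.8977·Δt.
So d_YBH = 334.92, d_JRSC = 41.05, d_PFO = 213.62 km.
Circle about each station: (x − 153.5)² + (y − 49.9)² = 334.92²; (x + 95.8)² + (y + 111.3)² = 41.05²; (x − 9.0)² + (y − 38.6)² = 213.62².
Subtracting pairs of circle equations eliminates x²+y² and gives linear equations (the radical axes):
-498.6 x − 322.4 y = 105999.37
-289.0 x − 22.6 y = 42056.60
Solving the 2×2 system: x ≈ -136.3, y ≈ -118.0 km.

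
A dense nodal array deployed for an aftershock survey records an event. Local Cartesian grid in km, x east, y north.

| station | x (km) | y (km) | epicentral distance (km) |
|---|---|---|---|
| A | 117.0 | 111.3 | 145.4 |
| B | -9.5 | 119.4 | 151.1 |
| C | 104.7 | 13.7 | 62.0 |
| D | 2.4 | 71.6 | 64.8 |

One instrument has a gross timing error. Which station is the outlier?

Solve using three stations at a time. Using A, B, C (subtract circle equations pairwise → linear system) gives (x, y) ≈ (51.8, -18.7).
Distances from that point to each station vs reported:
  A: calculated 145.4 vs reported 145.4 → residual 0.0 km
  B: calculated 151.1 vs reported 151.1 → residual 0.0 km
  C: calculated 62.0 vs reported 62.0 → residual 0.0 km
  D: calculated 102.9 vs reported 64.8 → residual 38.1 km
A, B, C are mutually consistent (residuals ≈ 0); D is off by 38.1 km.

D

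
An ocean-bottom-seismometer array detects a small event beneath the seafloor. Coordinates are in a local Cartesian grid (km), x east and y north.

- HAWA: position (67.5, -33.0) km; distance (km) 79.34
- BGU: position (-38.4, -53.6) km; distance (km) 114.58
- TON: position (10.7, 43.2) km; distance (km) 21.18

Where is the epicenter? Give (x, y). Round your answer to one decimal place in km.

Circle about each station: (x − 67.5)² + (y + 33.0)² = 79.34²; (x + 38.4)² + (y + 53.6)² = 114.58²; (x − 10.7)² + (y − 43.2)² = 21.18².
Subtracting pairs of circle equations eliminates x²+y² and gives linear equations (the radical axes):
-211.8 x − 41.2 y = -8131.47
-113.6 x + 152.4 y = 2181.72
Solving the 2×2 system: x ≈ 31.1, y ≈ 37.5 km.

31.1 km east, 37.5 km north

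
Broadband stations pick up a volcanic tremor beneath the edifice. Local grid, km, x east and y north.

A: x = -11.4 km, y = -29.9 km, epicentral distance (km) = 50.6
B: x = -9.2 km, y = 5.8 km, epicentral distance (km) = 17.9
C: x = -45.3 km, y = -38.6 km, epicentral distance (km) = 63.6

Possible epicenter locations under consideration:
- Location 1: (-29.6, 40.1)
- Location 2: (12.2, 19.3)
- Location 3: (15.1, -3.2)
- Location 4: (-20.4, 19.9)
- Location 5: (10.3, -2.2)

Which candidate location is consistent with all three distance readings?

For each candidate, compare |candidate − station| to the reported distance:
Location 1: residuals A 21.7, B 22.0, C 16.7 → max 22.0 km
Location 2: residuals A 4.0, B 7.4, C 18.0 → max 18.0 km
Location 3: residuals A 13.0, B 8.0, C 6.4 → max 13.0 km
Location 4: residuals A 0.0, B 0.1, C 0.0 → max 0.1 km
Location 5: residuals A 15.4, B 3.2, C 2.9 → max 15.4 km
Only Location 4 has all residuals ≈ 0.

Location 4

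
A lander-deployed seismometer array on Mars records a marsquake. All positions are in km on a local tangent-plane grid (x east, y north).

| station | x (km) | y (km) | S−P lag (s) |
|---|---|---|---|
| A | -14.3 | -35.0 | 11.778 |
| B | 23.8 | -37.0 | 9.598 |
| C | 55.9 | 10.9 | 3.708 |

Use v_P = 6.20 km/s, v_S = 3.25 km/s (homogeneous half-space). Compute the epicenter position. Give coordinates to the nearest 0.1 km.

Distance from S−P lag: d = Δt · v_P v_S / (v_P − v_S) = Δt · (6.20·3.25)/(6.20−3.25) ≈ 6.8305·Δt.
So d_A = 80.45, d_B = 65.56, d_C = 25.33 km.
Circle about each station: (x + 14.3)² + (y + 35.0)² = 80.45²; (x − 23.8)² + (y + 37.0)² = 65.56²; (x − 55.9)² + (y − 10.9)² = 25.33².
Subtracting pairs of circle equations eliminates x²+y² and gives linear equations (the radical axes):
76.2 x − 4.0 y = 2680.04
140.4 x + 91.8 y = 7644.72
Solving the 2×2 system: x ≈ 36.6, y ≈ 27.3 km.
Check against A (with the unrounded x, y): √((x + 14.3)²+(y + 35.0)²) = 80.45 ≈ 80.45 km. ✓

(36.6, 27.3)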